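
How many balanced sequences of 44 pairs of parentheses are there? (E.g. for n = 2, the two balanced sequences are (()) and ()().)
C_44 = 583300119592996693088040

These balanced parentheses are counted by the Catalan number C_n = (1/(n + 1)) · C(2n, n). For n = 44: C_44 = (1/45) · C(88, 44) = 26248505381684851188961800/45 = 583300119592996693088040.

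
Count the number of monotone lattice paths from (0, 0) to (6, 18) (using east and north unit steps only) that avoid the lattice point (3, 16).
Number of paths = 124906

Total paths from (0, 0) to (6, 18): C(24, 6) = 134596. Paths through (3, 16): (paths (0, 0) → (3, 16)) × (paths (3, 16) → (6, 18)) = C(19, 3) · C(5, 3) = 969 · 10 = 9690. Avoidance count = 134596 − 9690 = 124906.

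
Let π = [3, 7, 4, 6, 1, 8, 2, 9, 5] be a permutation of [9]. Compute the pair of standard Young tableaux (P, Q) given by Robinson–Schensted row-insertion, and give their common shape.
P = [1, 2, 5, 8, 9] / [3, 4, 6] / [7];  Q = [1, 2, 4, 6, 8] / [3, 7, 9] / [5];  common shape = (5, 3, 1)

Row-insert the values π_1, π_2, … into P one at a time, bumping the leftmost entry strictly greater than the inserted value down to the next row. The recording tableau Q records, in position (i, j), the step at which that cell was added to P.
  Insert 3 (step 1): P = [3];  Q = [1]
  Insert 7 (step 2): P = [3, 7];  Q = [1, 2]
  Insert 4 (step 3): P = [3, 4] / [7];  Q = [1, 2] / [3]
  Insert 6 (step 4): P = [3, 4, 6] / [7];  Q = [1, 2, 4] / [3]
  Insert 1 (step 5): P = [1, 4, 6] / [3] / [7];  Q = [1, 2, 4] / [3] / [5]
  Insert 8 (step 6): P = [1, 4, 6, 8] / [3] / [7];  Q = [1, 2, 4, 6] / [3] / [5]
  Insert 2 (step 7): P = [1, 2, 6, 8] / [3, 4] / [7];  Q = [1, 2, 4, 6] / [3, 7] / [5]
  Insert 9 (step 8): P = [1, 2, 6, 8, 9] / [3, 4] / [7];  Q = [1, 2, 4, 6, 8] / [3, 7] / [5]
  Insert 5 (step 9): P = [1, 2, 5, 8, 9] / [3, 4, 6] / [7];  Q = [1, 2, 4, 6, 8] / [3, 7, 9] / [5]
Final shape: (5, 3, 1).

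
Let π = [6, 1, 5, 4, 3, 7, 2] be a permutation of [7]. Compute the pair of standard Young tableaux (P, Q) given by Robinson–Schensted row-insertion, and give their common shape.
P = [1, 2, 7] / [3] / [4] / [5] / [6];  Q = [1, 3, 6] / [2] / [4] / [5] / [7];  common shape = (3, 1, 1, 1, 1)

Row-insert the values π_1, π_2, … into P one at a time, bumping the leftmost entry strictly greater than the inserted value down to the next row. The recording tableau Q records, in position (i, j), the step at which that cell was added to P.
  Insert 6 (step 1): P = [6];  Q = [1]
  Insert 1 (step 2): P = [1] / [6];  Q = [1] / [2]
  Insert 5 (step 3): P = [1, 5] / [6];  Q = [1, 3] / [2]
  Insert 4 (step 4): P = [1, 4] / [5] / [6];  Q = [1, 3] / [2] / [4]
  Insert 3 (step 5): P = [1, 3] / [4] / [5] / [6];  Q = [1, 3] / [2] / [4] / [5]
  Insert 7 (step 6): P = [1, 3, 7] / [4] / [5] / [6];  Q = [1, 3, 6] / [2] / [4] / [5]
  Insert 2 (step 7): P = [1, 2, 7] / [3] / [4] / [5] / [6];  Q = [1, 3, 6] / [2] / [4] / [5] / [7]
Final shape: (3, 1, 1, 1, 1).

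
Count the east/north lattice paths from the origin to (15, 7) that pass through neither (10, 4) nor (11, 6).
Number of paths = 67623

Inclusion–exclusion. Total paths: C(22, 15) = 170544. Through P₁: C(14, 10)·C(8, 5) = 56056. Through P₂: C(17, 11)·C(5, 4) = 61880. Since P₁ is strictly southwest of P₂, a monotone path through both must visit P₁ then P₂; paths through both = C(14, 10)·C(3, 1)·C(5, 4) = 15015. Avoid both = 170544 − 56056 − 61880 + 15015 = 67623.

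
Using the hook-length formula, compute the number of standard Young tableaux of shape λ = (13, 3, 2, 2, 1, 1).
# SYT of shape (13, 3, 2, 2, 1, 1) = 42678636

Hook-length formula: f^λ = n! / Π hook(c), product over all cells c of the Young diagram. For λ = (13, 3, 2, 2, 1, 1), n = 22 boxes. Hook lengths by row (left-to-right, top-to-bottom): [18, 15, 12, 10, 9, 8, 7, 6, 5, 4, 3, 2, 1]; [7, 4, 1]; [5, 2]; [4, 1]; [2]; [1]. Product of hooks = 26336378880000. So f^λ = 22! / 26336378880000 = 1124000727777607680000 / 26336378880000 = 42678636.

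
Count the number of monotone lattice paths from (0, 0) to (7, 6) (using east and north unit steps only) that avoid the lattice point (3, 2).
Number of paths = 1016

Total paths from (0, 0) to (7, 6): C(13, 7) = 1716. Paths through (3, 2): (paths (0, 0) → (3, 2)) × (paths (3, 2) → (7, 6)) = C(5, 3) · C(8, 4) = 10 · 70 = 700. Avoidance count = 1716 − 700 = 1016.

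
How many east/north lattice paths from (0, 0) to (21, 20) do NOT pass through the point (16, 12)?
Number of paths = 229976138535

Total paths from (0, 0) to (21, 20): C(41, 21) = 269128937220. Paths through (16, 12): (paths (0, 0) → (16, 12)) × (paths (16, 12) → (21, 20)) = C(28, 16) · C(13, 5) = 30421755 · 1287 = 39152798685. Avoidance count = 269128937220 − 39152798685 = 229976138535.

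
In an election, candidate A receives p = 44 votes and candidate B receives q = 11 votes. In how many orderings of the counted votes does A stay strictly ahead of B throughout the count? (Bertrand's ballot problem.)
Strict-lead orderings = 71792139510

Total orderings of the 55 votes with 44 for A: C(55, 44) = 119653565850. By the Bertrand ballot formula (Cycle Lemma / reflection principle), the number of orderings in which A is strictly ahead of B throughout is (p − q)/(p + q) · C(p + q, p) = (44 − 11)/(44 + 11) · 119653565850 = 71792139510.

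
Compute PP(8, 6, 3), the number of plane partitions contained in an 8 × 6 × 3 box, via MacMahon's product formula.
PP(8, 6, 3) = 614083470

Evaluate the triple product over i = 1..8, j = 1..6, k = 1..3. The factors are (2/1) · (3/2) · (4/3) · (3/2) · (4/3) · (5/4) · (4/3) · (5/4) · … (144 factors total). The numerators and denominators telescope so the product is an integer; carrying out the multiplication exactly gives PP(8, 6, 3) = 614083470.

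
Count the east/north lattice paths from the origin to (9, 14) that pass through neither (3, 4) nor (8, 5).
Number of paths = 526140

Inclusion–exclusion. Total paths: C(23, 9) = 817190. Through P₁: C(7, 3)·C(16, 6) = 280280. Through P₂: C(13, 8)·C(10, 1) = 12870. Since P₁ is strictly southwest of P₂, a monotone path through both must visit P₁ then P₂; paths through both = C(7, 3)·C(6, 5)·C(10, 1) = 2100. Avoid both = 817190 − 280280 − 12870 + 2100 = 526140.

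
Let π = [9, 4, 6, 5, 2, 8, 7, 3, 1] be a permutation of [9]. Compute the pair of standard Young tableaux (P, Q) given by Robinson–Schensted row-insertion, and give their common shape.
P = [1, 3, 7] / [2, 5] / [4, 8] / [6] / [9];  Q = [1, 3, 6] / [2, 7] / [4, 8] / [5] / [9];  common shape = (3, 2, 2, 1, 1)

Row-insert the values π_1, π_2, … into P one at a time, bumping the leftmost entry strictly greater than the inserted value down to the next row. The recording tableau Q records, in position (i, j), the step at which that cell was added to P.
  Insert 9 (step 1): P = [9];  Q = [1]
  Insert 4 (step 2): P = [4] / [9];  Q = [1] / [2]
  Insert 6 (step 3): P = [4, 6] / [9];  Q = [1, 3] / [2]
  Insert 5 (step 4): P = [4, 5] / [6] / [9];  Q = [1, 3] / [2] / [4]
  Insert 2 (step 5): P = [2, 5] / [4] / [6] / [9];  Q = [1, 3] / [2] / [4] / [5]
  Insert 8 (step 6): P = [2, 5, 8] / [4] / [6] / [9];  Q = [1, 3, 6] / [2] / [4] / [5]
  Insert 7 (step 7): P = [2, 5, 7] / [4, 8] / [6] / [9];  Q = [1, 3, 6] / [2, 7] / [4] / [5]
  Insert 3 (step 8): P = [2, 3, 7] / [4, 5] / [6, 8] / [9];  Q = [1, 3, 6] / [2, 7] / [4, 8] / [5]
  Insert 1 (step 9): P = [1, 3, 7] / [2, 5] / [4, 8] / [6] / [9];  Q = [1, 3, 6] / [2, 7] / [4, 8] / [5] / [9]
Final shape: (3, 2, 2, 1, 1).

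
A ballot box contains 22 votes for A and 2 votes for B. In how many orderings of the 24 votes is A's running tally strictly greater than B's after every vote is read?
Strict-lead orderings = 230

Total orderings of the 24 votes with 22 for A: C(24, 22) = 276. By the Bertrand ballot formula (Cycle Lemma / reflection principle), the number of orderings in which A is strictly ahead of B throughout is (p − q)/(p + q) · C(p + q, p) = (22 − 2)/(22 + 2) · 276 = 230.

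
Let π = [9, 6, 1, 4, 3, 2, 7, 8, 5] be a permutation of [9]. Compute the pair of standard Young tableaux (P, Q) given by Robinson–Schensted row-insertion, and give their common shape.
P = [1, 2, 5, 8] / [3, 7] / [4] / [6] / [9];  Q = [1, 4, 7, 8] / [2, 9] / [3] / [5] / [6];  common shape = (4, 2, 1, 1, 1)

Row-insert the values π_1, π_2, … into P one at a time, bumping the leftmost entry strictly greater than the inserted value down to the next row. The recording tableau Q records, in position (i, j), the step at which that cell was added to P.
  Insert 9 (step 1): P = [9];  Q = [1]
  Insert 6 (step 2): P = [6] / [9];  Q = [1] / [2]
  Insert 1 (step 3): P = [1] / [6] / [9];  Q = [1] / [2] / [3]
  Insert 4 (step 4): P = [1, 4] / [6] / [9];  Q = [1, 4] / [2] / [3]
  Insert 3 (step 5): P = [1, 3] / [4] / [6] / [9];  Q = [1, 4] / [2] / [3] / [5]
  Insert 2 (step 6): P = [1, 2] / [3] / [4] / [6] / [9];  Q = [1, 4] / [2] / [3] / [5] / [6]
  Insert 7 (step 7): P = [1, 2, 7] / [3] / [4] / [6] / [9];  Q = [1, 4, 7] / [2] / [3] / [5] / [6]
  Insert 8 (step 8): P = [1, 2, 7, 8] / [3] / [4] / [6] / [9];  Q = [1, 4, 7, 8] / [2] / [3] / [5] / [6]
  Insert 5 (step 9): P = [1, 2, 5, 8] / [3, 7] / [4] / [6] / [9];  Q = [1, 4, 7, 8] / [2, 9] / [3] / [5] / [6]
Final shape: (4, 2, 1, 1, 1).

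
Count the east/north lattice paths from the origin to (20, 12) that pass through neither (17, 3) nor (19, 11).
Number of paths = 116390040

Inclusion–exclusion. Total paths: C(32, 20) = 225792840. Through P₁: C(20, 17)·C(12, 3) = 250800. Through P₂: C(30, 19)·C(2, 1) = 109254600. Since P₁ is strictly southwest of P₂, a monotone path through both must visit P₁ then P₂; paths through both = C(20, 17)·C(10, 2)·C(2, 1) = 102600. Avoid both = 225792840 − 250800 − 109254600 + 102600 = 116390040.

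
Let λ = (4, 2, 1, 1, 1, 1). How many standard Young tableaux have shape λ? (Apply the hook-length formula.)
# SYT of shape (4, 2, 1, 1, 1, 1) = 350

Hook-length formula: f^λ = n! / Π hook(c), product over all cells c of the Young diagram. For λ = (4, 2, 1, 1, 1, 1), n = 10 boxes. Hook lengths by row (left-to-right, top-to-bottom): [9, 4, 2, 1]; [6, 1]; [4]; [3]; [2]; [1]. Product of hooks = 10368. So f^λ = 10! / 10368 = 3628800 / 10368 = 350.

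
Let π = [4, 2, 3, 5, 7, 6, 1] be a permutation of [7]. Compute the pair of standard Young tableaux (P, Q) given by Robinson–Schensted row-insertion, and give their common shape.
P = [1, 3, 5, 6] / [2, 7] / [4];  Q = [1, 3, 4, 5] / [2, 6] / [7];  common shape = (4, 2, 1)

Row-insert the values π_1, π_2, … into P one at a time, bumping the leftmost entry strictly greater than the inserted value down to the next row. The recording tableau Q records, in position (i, j), the step at which that cell was added to P.
  Insert 4 (step 1): P = [4];  Q = [1]
  Insert 2 (step 2): P = [2] / [4];  Q = [1] / [2]
  Insert 3 (step 3): P = [2, 3] / [4];  Q = [1, 3] / [2]
  Insert 5 (step 4): P = [2, 3, 5] / [4];  Q = [1, 3, 4] / [2]
  Insert 7 (step 5): P = [2, 3, 5, 7] / [4];  Q = [1, 3, 4, 5] / [2]
  Insert 6 (step 6): P = [2, 3, 5, 6] / [4, 7];  Q = [1, 3, 4, 5] / [2, 6]
  Insert 1 (step 7): P = [1, 3, 5, 6] / [2, 7] / [4];  Q = [1, 3, 4, 5] / [2, 6] / [7]
Final shape: (4, 2, 1).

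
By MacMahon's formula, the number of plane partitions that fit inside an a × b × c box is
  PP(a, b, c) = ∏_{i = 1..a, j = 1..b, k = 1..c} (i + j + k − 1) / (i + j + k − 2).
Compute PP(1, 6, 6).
PP(1, 6, 6) = 924

Evaluate the triple product over i = 1..1, j = 1..6, k = 1..6. The factors are (2/1) · (3/2) · (4/3) · (5/4) · (6/5) · (7/6) · (3/2) · (4/3) · … (36 factors total). The numerators and denominators telescope so the product is an integer; carrying out the multiplication exactly gives PP(1, 6, 6) = 924.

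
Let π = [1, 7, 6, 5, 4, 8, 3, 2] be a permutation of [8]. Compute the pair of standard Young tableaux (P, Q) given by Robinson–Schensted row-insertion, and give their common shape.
P = [1, 2, 8] / [3] / [4] / [5] / [6] / [7];  Q = [1, 2, 6] / [3] / [4] / [5] / [7] / [8];  common shape = (3, 1, 1, 1, 1, 1)

Row-insert the values π_1, π_2, … into P one at a time, bumping the leftmost entry strictly greater than the inserted value down to the next row. The recording tableau Q records, in position (i, j), the step at which that cell was added to P.
  Insert 1 (step 1): P = [1];  Q = [1]
  Insert 7 (step 2): P = [1, 7];  Q = [1, 2]
  Insert 6 (step 3): P = [1, 6] / [7];  Q = [1, 2] / [3]
  Insert 5 (step 4): P = [1, 5] / [6] / [7];  Q = [1, 2] / [3] / [4]
  Insert 4 (step 5): P = [1, 4] / [5] / [6] / [7];  Q = [1, 2] / [3] / [4] / [5]
  Insert 8 (step 6): P = [1, 4, 8] / [5] / [6] / [7];  Q = [1, 2, 6] / [3] / [4] / [5]
  Insert 3 (step 7): P = [1, 3, 8] / [4] / [5] / [6] / [7];  Q = [1, 2, 6] / [3] / [4] / [5] / [7]
  Insert 2 (step 8): P = [1, 2, 8] / [3] / [4] / [5] / [6] / [7];  Q = [1, 2, 6] / [3] / [4] / [5] / [7] / [8]
Final shape: (3, 1, 1, 1, 1, 1).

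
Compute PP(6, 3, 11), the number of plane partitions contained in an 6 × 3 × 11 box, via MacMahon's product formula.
PP(6, 3, 11) = 31803696288

Evaluate the triple product over i = 1..6, j = 1..3, k = 1..11. The factors are (2/1) · (3/2) · (4/3) · (5/4) · (6/5) · (7/6) · (8/7) · (9/8) · … (198 factors total). The numerators and denominators telescope so the product is an integer; carrying out the multiplication exactly gives PP(6, 3, 11) = 31803696288.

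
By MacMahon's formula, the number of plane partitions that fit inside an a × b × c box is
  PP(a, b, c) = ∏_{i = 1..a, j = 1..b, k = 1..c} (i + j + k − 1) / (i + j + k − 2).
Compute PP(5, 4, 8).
PP(5, 4, 8) = 4789851066

Evaluate the triple product over i = 1..5, j = 1..4, k = 1..8. The factors are (2/1) · (3/2) · (4/3) · (5/4) · (6/5) · (7/6) · (8/7) · (9/8) · … (160 factors total). The numerators and denominators telescope so the product is an integer; carrying out the multiplication exactly gives PP(5, 4, 8) = 4789851066.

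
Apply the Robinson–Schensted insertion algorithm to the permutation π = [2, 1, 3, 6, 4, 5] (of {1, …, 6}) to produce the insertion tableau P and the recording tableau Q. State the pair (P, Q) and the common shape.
P = [1, 3, 4, 5] / [2, 6];  Q = [1, 3, 4, 6] / [2, 5];  common shape = (4, 2)

Row-insert the values π_1, π_2, … into P one at a time, bumping the leftmost entry strictly greater than the inserted value down to the next row. The recording tableau Q records, in position (i, j), the step at which that cell was added to P.
  Insert 2 (step 1): P = [2];  Q = [1]
  Insert 1 (step 2): P = [1] / [2];  Q = [1] / [2]
  Insert 3 (step 3): P = [1, 3] / [2];  Q = [1, 3] / [2]
  Insert 6 (step 4): P = [1, 3, 6] / [2];  Q = [1, 3, 4] / [2]
  Insert 4 (step 5): P = [1, 3, 4] / [2, 6];  Q = [1, 3, 4] / [2, 5]
  Insert 5 (step 6): P = [1, 3, 4, 5] / [2, 6];  Q = [1, 3, 4, 6] / [2, 5]
Final shape: (4, 2).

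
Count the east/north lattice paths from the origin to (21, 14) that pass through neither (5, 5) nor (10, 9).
Number of paths = 1540315332

Inclusion–exclusion. Total paths: C(35, 21) = 2319959400. Through P₁: C(10, 5)·C(25, 16) = 514829700. Through P₂: C(19, 10)·C(16, 11) = 403507104. Since P₁ is strictly southwest of P₂, a monotone path through both must visit P₁ then P₂; paths through both = C(10, 5)·C(9, 5)·C(16, 11) = 138692736. Avoid both = 2319959400 − 514829700 − 403507104 + 138692736 = 1540315332.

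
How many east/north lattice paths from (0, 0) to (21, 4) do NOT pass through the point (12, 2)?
Number of paths = 7645

Total paths from (0, 0) to (21, 4): C(25, 21) = 12650. Paths through (12, 2): (paths (0, 0) → (12, 2)) × (paths (12, 2) → (21, 4)) = C(14, 12) · C(11, 9) = 91 · 55 = 5005. Avoidance count = 12650 − 5005 = 7645.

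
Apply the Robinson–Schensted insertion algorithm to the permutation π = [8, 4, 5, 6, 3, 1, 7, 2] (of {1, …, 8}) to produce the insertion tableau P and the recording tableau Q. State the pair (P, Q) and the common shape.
P = [1, 2, 6, 7] / [3, 5] / [4] / [8];  Q = [1, 3, 4, 7] / [2, 8] / [5] / [6];  common shape = (4, 2, 1, 1)

Row-insert the values π_1, π_2, … into P one at a time, bumping the leftmost entry strictly greater than the inserted value down to the next row. The recording tableau Q records, in position (i, j), the step at which that cell was added to P.
  Insert 8 (step 1): P = [8];  Q = [1]
  Insert 4 (step 2): P = [4] / [8];  Q = [1] / [2]
  Insert 5 (step 3): P = [4, 5] / [8];  Q = [1, 3] / [2]
  Insert 6 (step 4): P = [4, 5, 6] / [8];  Q = [1, 3, 4] / [2]
  Insert 3 (step 5): P = [3, 5, 6] / [4] / [8];  Q = [1, 3, 4] / [2] / [5]
  Insert 1 (step 6): P = [1, 5, 6] / [3] / [4] / [8];  Q = [1, 3, 4] / [2] / [5] / [6]
  Insert 7 (step 7): P = [1, 5, 6, 7] / [3] / [4] / [8];  Q = [1, 3, 4, 7] / [2] / [5] / [6]
  Insert 2 (step 8): P = [1, 2, 6, 7] / [3, 5] / [4] / [8];  Q = [1, 3, 4, 7] / [2, 8] / [5] / [6]
Final shape: (4, 2, 1, 1).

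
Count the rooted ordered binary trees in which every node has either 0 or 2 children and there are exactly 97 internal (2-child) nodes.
C_97 = 14657929356129575437016877846657032761712954950899755100

These full binary trees are counted by the Catalan number C_n = (1/(n + 1)) · C(2n, n). For n = 97: C_97 = (1/98) · C(194, 97) = 1436477076900698392827654028972389210647869585188175999800/98 = 14657929356129575437016877846657032761712954950899755100.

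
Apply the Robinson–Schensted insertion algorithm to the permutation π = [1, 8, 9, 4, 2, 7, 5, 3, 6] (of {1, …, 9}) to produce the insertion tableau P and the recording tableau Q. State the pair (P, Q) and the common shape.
P = [1, 2, 3, 6] / [4, 5] / [7, 9] / [8];  Q = [1, 2, 3, 9] / [4, 6] / [5, 7] / [8];  common shape = (4, 2, 2, 1)

Row-insert the values π_1, π_2, … into P one at a time, bumping the leftmost entry strictly greater than the inserted value down to the next row. The recording tableau Q records, in position (i, j), the step at which that cell was added to P.
  Insert 1 (step 1): P = [1];  Q = [1]
  Insert 8 (step 2): P = [1, 8];  Q = [1, 2]
  Insert 9 (step 3): P = [1, 8, 9];  Q = [1, 2, 3]
  Insert 4 (step 4): P = [1, 4, 9] / [8];  Q = [1, 2, 3] / [4]
  Insert 2 (step 5): P = [1, 2, 9] / [4] / [8];  Q = [1, 2, 3] / [4] / [5]
  Insert 7 (step 6): P = [1, 2, 7] / [4, 9] / [8];  Q = [1, 2, 3] / [4, 6] / [5]
  Insert 5 (step 7): P = [1, 2, 5] / [4, 7] / [8, 9];  Q = [1, 2, 3] / [4, 6] / [5, 7]
  Insert 3 (step 8): P = [1, 2, 3] / [4, 5] / [7, 9] / [8];  Q = [1, 2, 3] / [4, 6] / [5, 7] / [8]
  Insert 6 (step 9): P = [1, 2, 3, 6] / [4, 5] / [7, 9] / [8];  Q = [1, 2, 3, 9] / [4, 6] / [5, 7] / [8]
Final shape: (4, 2, 2, 1).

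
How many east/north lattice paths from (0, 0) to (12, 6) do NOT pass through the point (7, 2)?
Number of paths = 14028

Total paths from (0, 0) to (12, 6): C(18, 12) = 18564. Paths through (7, 2): (paths (0, 0) → (7, 2)) × (paths (7, 2) → (12, 6)) = C(9, 7) · C(9, 5) = 36 · 126 = 4536. Avoidance count = 18564 − 4536 = 14028.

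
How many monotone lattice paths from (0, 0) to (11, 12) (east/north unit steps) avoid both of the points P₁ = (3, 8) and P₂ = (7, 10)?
Number of paths = 1015808

Inclusion–exclusion. Total paths: C(23, 11) = 1352078. Through P₁: C(11, 3)·C(12, 8) = 81675. Through P₂: C(17, 7)·C(6, 4) = 291720. Since P₁ is strictly southwest of P₂, a monotone path through both must visit P₁ then P₂; paths through both = C(11, 3)·C(6, 4)·C(6, 4) = 37125. Avoid both = 1352078 − 81675 − 291720 + 37125 = 1015808.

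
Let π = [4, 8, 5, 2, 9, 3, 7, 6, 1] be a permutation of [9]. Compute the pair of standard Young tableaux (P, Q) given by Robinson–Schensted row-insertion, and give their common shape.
P = [1, 3, 6] / [2, 5, 7] / [4, 9] / [8];  Q = [1, 2, 5] / [3, 6, 7] / [4, 8] / [9];  common shape = (3, 3, 2, 1)

Row-insert the values π_1, π_2, … into P one at a time, bumping the leftmost entry strictly greater than the inserted value down to the next row. The recording tableau Q records, in position (i, j), the step at which that cell was added to P.
  Insert 4 (step 1): P = [4];  Q = [1]
  Insert 8 (step 2): P = [4, 8];  Q = [1, 2]
  Insert 5 (step 3): P = [4, 5] / [8];  Q = [1, 2] / [3]
  Insert 2 (step 4): P = [2, 5] / [4] / [8];  Q = [1, 2] / [3] / [4]
  Insert 9 (step 5): P = [2, 5, 9] / [4] / [8];  Q = [1, 2, 5] / [3] / [4]
  Insert 3 (step 6): P = [2, 3, 9] / [4, 5] / [8];  Q = [1, 2, 5] / [3, 6] / [4]
  Insert 7 (step 7): P = [2, 3, 7] / [4, 5, 9] / [8];  Q = [1, 2, 5] / [3, 6, 7] / [4]
  Insert 6 (step 8): P = [2, 3, 6] / [4, 5, 7] / [8, 9];  Q = [1, 2, 5] / [3, 6, 7] / [4, 8]
  Insert 1 (step 9): P = [1, 3, 6] / [2, 5, 7] / [4, 9] / [8];  Q = [1, 2, 5] / [3, 6, 7] / [4, 8] / [9]
Final shape: (3, 3, 2, 1).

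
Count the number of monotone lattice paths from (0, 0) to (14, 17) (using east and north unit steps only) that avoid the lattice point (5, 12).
Number of paths = 252794149

Total paths from (0, 0) to (14, 17): C(31, 14) = 265182525. Paths through (5, 12): (paths (0, 0) → (5, 12)) × (paths (5, 12) → (14, 17)) = C(17, 5) · C(14, 9) = 6188 · 2002 = 12388376. Avoidance count = 265182525 − 12388376 = 252794149.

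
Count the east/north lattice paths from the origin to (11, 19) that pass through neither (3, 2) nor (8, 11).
Number of paths = 34643820

Inclusion–exclusion. Total paths: C(30, 11) = 54627300. Through P₁: C(5, 3)·C(25, 8) = 10815750. Through P₂: C(19, 8)·C(11, 3) = 12471030. Since P₁ is strictly southwest of P₂, a monotone path through both must visit P₁ then P₂; paths through both = C(5, 3)·C(14, 5)·C(11, 3) = 3303300. Avoid both = 54627300 − 10815750 − 12471030 + 3303300 = 34643820.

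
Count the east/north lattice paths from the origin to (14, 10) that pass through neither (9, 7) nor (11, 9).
Number of paths = 923336

Inclusion–exclusion. Total paths: C(24, 14) = 1961256. Through P₁: C(16, 9)·C(8, 5) = 640640. Through P₂: C(20, 11)·C(4, 3) = 671840. Since P₁ is strictly southwest of P₂, a monotone path through both must visit P₁ then P₂; paths through both = C(16, 9)·C(4, 2)·C(4, 3) = 274560. Avoid both = 1961256 − 640640 − 671840 + 274560 = 923336.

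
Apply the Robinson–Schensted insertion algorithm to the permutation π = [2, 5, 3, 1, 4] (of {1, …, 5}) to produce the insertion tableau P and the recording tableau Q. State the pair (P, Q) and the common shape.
P = [1, 3, 4] / [2] / [5];  Q = [1, 2, 5] / [3] / [4];  common shape = (3, 1, 1)

Row-insert the values π_1, π_2, … into P one at a time, bumping the leftmost entry strictly greater than the inserted value down to the next row. The recording tableau Q records, in position (i, j), the step at which that cell was added to P.
  Insert 2 (step 1): P = [2];  Q = [1]
  Insert 5 (step 2): P = [2, 5];  Q = [1, 2]
  Insert 3 (step 3): P = [2, 3] / [5];  Q = [1, 2] / [3]
  Insert 1 (step 4): P = [1, 3] / [2] / [5];  Q = [1, 2] / [3] / [4]
  Insert 4 (step 5): P = [1, 3, 4] / [2] / [5];  Q = [1, 2, 5] / [3] / [4]
Final shape: (3, 1, 1).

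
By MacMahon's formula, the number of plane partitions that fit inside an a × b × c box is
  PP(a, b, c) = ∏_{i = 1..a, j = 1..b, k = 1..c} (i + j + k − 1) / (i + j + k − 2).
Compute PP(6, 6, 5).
PP(6, 6, 5) = 55197331332

Evaluate the triple product over i = 1..6, j = 1..6, k = 1..5. The factors are (2/1) · (3/2) · (4/3) · (5/4) · (6/5) · (3/2) · (4/3) · (5/4) · … (180 factors total). The numerators and denominators telescope so the product is an integer; carrying out the multiplication exactly gives PP(6, 6, 5) = 55197331332.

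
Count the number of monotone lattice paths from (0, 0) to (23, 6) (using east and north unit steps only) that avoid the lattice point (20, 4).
Number of paths = 368760

Total paths from (0, 0) to (23, 6): C(29, 23) = 475020. Paths through (20, 4): (paths (0, 0) → (20, 4)) × (paths (20, 4) → (23, 6)) = C(24, 20) · C(5, 3) = 10626 · 10 = 106260. Avoidance count = 475020 − 106260 = 368760.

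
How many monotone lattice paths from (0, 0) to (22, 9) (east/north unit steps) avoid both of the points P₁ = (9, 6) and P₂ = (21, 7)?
Number of paths = 14000350

Inclusion–exclusion. Total paths: C(31, 22) = 20160075. Through P₁: C(15, 9)·C(16, 13) = 2802800. Through P₂: C(28, 21)·C(3, 1) = 3552120. Since P₁ is strictly southwest of P₂, a monotone path through both must visit P₁ then P₂; paths through both = C(15, 9)·C(13, 12)·C(3, 1) = 195195. Avoid both = 20160075 − 2802800 − 3552120 + 195195 = 14000350.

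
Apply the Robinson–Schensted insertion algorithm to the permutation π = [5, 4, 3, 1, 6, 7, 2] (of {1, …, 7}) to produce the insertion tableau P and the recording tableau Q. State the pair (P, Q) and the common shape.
P = [1, 2, 7] / [3, 6] / [4] / [5];  Q = [1, 5, 6] / [2, 7] / [3] / [4];  common shape = (3, 2, 1, 1)

Row-insert the values π_1, π_2, … into P one at a time, bumping the leftmost entry strictly greater than the inserted value down to the next row. The recording tableau Q records, in position (i, j), the step at which that cell was added to P.
  Insert 5 (step 1): P = [5];  Q = [1]
  Insert 4 (step 2): P = [4] / [5];  Q = [1] / [2]
  Insert 3 (step 3): P = [3] / [4] / [5];  Q = [1] / [2] / [3]
  Insert 1 (step 4): P = [1] / [3] / [4] / [5];  Q = [1] / [2] / [3] / [4]
  Insert 6 (step 5): P = [1, 6] / [3] / [4] / [5];  Q = [1, 5] / [2] / [3] / [4]
  Insert 7 (step 6): P = [1, 6, 7] / [3] / [4] / [5];  Q = [1, 5, 6] / [2] / [3] / [4]
  Insert 2 (step 7): P = [1, 2, 7] / [3, 6] / [4] / [5];  Q = [1, 5, 6] / [2, 7] / [3] / [4]
Final shape: (3, 2, 1, 1).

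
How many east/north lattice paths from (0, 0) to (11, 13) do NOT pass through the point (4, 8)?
Number of paths = 2104104

Total paths from (0, 0) to (11, 13): C(24, 11) = 2496144. Paths through (4, 8): (paths (0, 0) → (4, 8)) × (paths (4, 8) → (11, 13)) = C(12, 4) · C(12, 7) = 495 · 792 = 392040. Avoidance count = 2496144 − 392040 = 2104104.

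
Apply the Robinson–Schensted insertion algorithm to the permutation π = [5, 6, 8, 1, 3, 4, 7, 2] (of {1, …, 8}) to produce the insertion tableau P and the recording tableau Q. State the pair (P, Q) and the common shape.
P = [1, 2, 4, 7] / [3, 6, 8] / [5];  Q = [1, 2, 3, 7] / [4, 5, 6] / [8];  common shape = (4, 3, 1)

Row-insert the values π_1, π_2, … into P one at a time, bumping the leftmost entry strictly greater than the inserted value down to the next row. The recording tableau Q records, in position (i, j), the step at which that cell was added to P.
  Insert 5 (step 1): P = [5];  Q = [1]
  Insert 6 (step 2): P = [5, 6];  Q = [1, 2]
  Insert 8 (step 3): P = [5, 6, 8];  Q = [1, 2, 3]
  Insert 1 (step 4): P = [1, 6, 8] / [5];  Q = [1, 2, 3] / [4]
  Insert 3 (step 5): P = [1, 3, 8] / [5, 6];  Q = [1, 2, 3] / [4, 5]
  Insert 4 (step 6): P = [1, 3, 4] / [5, 6, 8];  Q = [1, 2, 3] / [4, 5, 6]
  Insert 7 (step 7): P = [1, 3, 4, 7] / [5, 6, 8];  Q = [1, 2, 3, 7] / [4, 5, 6]
  Insert 2 (step 8): P = [1, 2, 4, 7] / [3, 6, 8] / [5];  Q = [1, 2, 3, 7] / [4, 5, 6] / [8]
Final shape: (4, 3, 1).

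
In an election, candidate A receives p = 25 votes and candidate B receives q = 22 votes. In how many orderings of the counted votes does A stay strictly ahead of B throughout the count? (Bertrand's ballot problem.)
Strict-lead orderings = 946844533674

Total orderings of the 47 votes with 25 for A: C(47, 25) = 14833897694226. By the Bertrand ballot formula (Cycle Lemma / reflection principle), the number of orderings in which A is strictly ahead of B throughout is (p − q)/(p + q) · C(p + q, p) = (25 − 22)/(25 + 22) · 14833897694226 = 946844533674.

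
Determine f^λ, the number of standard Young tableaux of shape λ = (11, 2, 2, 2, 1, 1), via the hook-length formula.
# SYT of shape (11, 2, 2, 2, 1, 1) = 1119195

Hook-length formula: f^λ = n! / Π hook(c), product over all cells c of the Young diagram. For λ = (11, 2, 2, 2, 1, 1), n = 19 boxes. Hook lengths by row (left-to-right, top-to-bottom): [16, 13, 9, 8, 7, 6, 5, 4, 3, 2, 1]; [6, 3]; [5, 2]; [4, 1]; [2]; [1]. Product of hooks = 108689817600. So f^λ = 19! / 108689817600 = 121645100408832000 / 108689817600 = 1119195.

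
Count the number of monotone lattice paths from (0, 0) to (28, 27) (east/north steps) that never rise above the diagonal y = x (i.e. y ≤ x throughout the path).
Number of paths = 263747951750360

By the reflection principle (André's argument), the number of monotone paths to (28, 27) with n ≤ m that never go above y = x is C(55, 28) − C(55, 29) = 3824345300380220 − 3560597348629860 = 263747951750360.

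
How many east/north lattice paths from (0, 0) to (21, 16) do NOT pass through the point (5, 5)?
Number of paths = 9590225130

Total paths from (0, 0) to (21, 16): C(37, 21) = 12875774670. Paths through (5, 5): (paths (0, 0) → (5, 5)) × (paths (5, 5) → (21, 16)) = C(10, 5) · C(27, 16) = 252 · 13037895 = 3285549540. Avoidance count = 12875774670 − 3285549540 = 9590225130.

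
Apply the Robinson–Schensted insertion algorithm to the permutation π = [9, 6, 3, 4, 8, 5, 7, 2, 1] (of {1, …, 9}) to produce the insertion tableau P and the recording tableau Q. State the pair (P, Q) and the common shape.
P = [1, 4, 5, 7] / [2, 8] / [3] / [6] / [9];  Q = [1, 4, 5, 7] / [2, 6] / [3] / [8] / [9];  common shape = (4, 2, 1, 1, 1)

Row-insert the values π_1, π_2, … into P one at a time, bumping the leftmost entry strictly greater than the inserted value down to the next row. The recording tableau Q records, in position (i, j), the step at which that cell was added to P.
  Insert 9 (step 1): P = [9];  Q = [1]
  Insert 6 (step 2): P = [6] / [9];  Q = [1] / [2]
  Insert 3 (step 3): P = [3] / [6] / [9];  Q = [1] / [2] / [3]
  Insert 4 (step 4): P = [3, 4] / [6] / [9];  Q = [1, 4] / [2] / [3]
  Insert 8 (step 5): P = [3, 4, 8] / [6] / [9];  Q = [1, 4, 5] / [2] / [3]
  Insert 5 (step 6): P = [3, 4, 5] / [6, 8] / [9];  Q = [1, 4, 5] / [2, 6] / [3]
  Insert 7 (step 7): P = [3, 4, 5, 7] / [6, 8] / [9];  Q = [1, 4, 5, 7] / [2, 6] / [3]
  Insert 2 (step 8): P = [2, 4, 5, 7] / [3, 8] / [6] / [9];  Q = [1, 4, 5, 7] / [2, 6] / [3] / [8]
  Insert 1 (step 9): P = [1, 4, 5, 7] / [2, 8] / [3] / [6] / [9];  Q = [1, 4, 5, 7] / [2, 6] / [3] / [8] / [9]
Final shape: (4, 2, 1, 1, 1).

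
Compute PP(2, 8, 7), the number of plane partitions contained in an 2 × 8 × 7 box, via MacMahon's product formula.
PP(2, 8, 7) = 9202050

Evaluate the triple product over i = 1..2, j = 1..8, k = 1..7. The factors are (2/1) · (3/2) · (4/3) · (5/4) · (6/5) · (7/6) · (8/7) · (3/2) · … (112 factors total). The numerators and denominators telescope so the product is an integer; carrying out the multiplication exactly gives PP(2, 8, 7) = 9202050.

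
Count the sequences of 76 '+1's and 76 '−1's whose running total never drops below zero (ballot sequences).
C_76 = 4790408930363303911328386208394864461024520

These ballot sequences are counted by the Catalan number C_n = (1/(n + 1)) · C(2n, n). For n = 76: C_76 = (1/77) · C(152, 76) = 368861487637974401172285738046404563498888040/77 = 4790408930363303911328386208394864461024520.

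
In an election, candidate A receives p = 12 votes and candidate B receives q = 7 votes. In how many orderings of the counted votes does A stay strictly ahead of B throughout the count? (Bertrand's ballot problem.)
Strict-lead orderings = 13260

Total orderings of the 19 votes with 12 for A: C(19, 12) = 50388. By the Bertrand ballot formula (Cycle Lemma / reflection principle), the number of orderings in which A is strictly ahead of B throughout is (p − q)/(p + q) · C(p + q, p) = (12 − 7)/(12 + 7) · 50388 = 13260.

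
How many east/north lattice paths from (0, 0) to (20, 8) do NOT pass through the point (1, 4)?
Number of paths = 3063830

Total paths from (0, 0) to (20, 8): C(28, 20) = 3108105. Paths through (1, 4): (paths (0, 0) → (1, 4)) × (paths (1, 4) → (20, 8)) = C(5, 1) · C(23, 19) = 5 · 8855 = 44275. Avoidance count = 3108105 − 44275 = 3063830.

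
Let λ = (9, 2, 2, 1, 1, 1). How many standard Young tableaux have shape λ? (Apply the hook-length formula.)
# SYT of shape (9, 2, 2, 1, 1, 1) = 82368

Hook-length formula: f^λ = n! / Π hook(c), product over all cells c of the Young diagram. For λ = (9, 2, 2, 1, 1, 1), n = 16 boxes. Hook lengths by row (left-to-right, top-to-bottom): [14, 10, 7, 6, 5, 4, 3, 2, 1]; [6, 2]; [5, 1]; [3]; [2]; [1]. Product of hooks = 254016000. So f^λ = 16! / 254016000 = 20922789888000 / 254016000 = 82368.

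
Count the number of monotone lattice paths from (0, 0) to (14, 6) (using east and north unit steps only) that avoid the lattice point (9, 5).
Number of paths = 26748

Total paths from (0, 0) to (14, 6): C(20, 14) = 38760. Paths through (9, 5): (paths (0, 0) → (9, 5)) × (paths (9, 5) → (14, 6)) = C(14, 9) · C(6, 5) = 2002 · 6 = 12012. Avoidance count = 38760 − 12012 = 26748.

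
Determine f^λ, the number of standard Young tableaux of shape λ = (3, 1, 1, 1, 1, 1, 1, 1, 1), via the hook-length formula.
# SYT of shape (3, 1, 1, 1, 1, 1, 1, 1, 1) = 45

Hook-length formula: f^λ = n! / Π hook(c), product over all cells c of the Young diagram. For λ = (3, 1, 1, 1, 1, 1, 1, 1, 1), n = 11 boxes. Hook lengths by row (left-to-right, top-to-bottom): [11, 2, 1]; [8]; [7]; [6]; [5]; [4]; [3]; [2]; [1]. Product of hooks = 887040. So f^λ = 11! / 887040 = 39916800 / 887040 = 45.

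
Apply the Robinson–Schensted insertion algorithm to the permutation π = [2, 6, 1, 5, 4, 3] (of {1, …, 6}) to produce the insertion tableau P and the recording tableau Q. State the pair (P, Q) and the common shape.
P = [1, 3] / [2, 4] / [5] / [6];  Q = [1, 2] / [3, 4] / [5] / [6];  common shape = (2, 2, 1, 1)

Row-insert the values π_1, π_2, … into P one at a time, bumping the leftmost entry strictly greater than the inserted value down to the next row. The recording tableau Q records, in position (i, j), the step at which that cell was added to P.
  Insert 2 (step 1): P = [2];  Q = [1]
  Insert 6 (step 2): P = [2, 6];  Q = [1, 2]
  Insert 1 (step 3): P = [1, 6] / [2];  Q = [1, 2] / [3]
  Insert 5 (step 4): P = [1, 5] / [2, 6];  Q = [1, 2] / [3, 4]
  Insert 4 (step 5): P = [1, 4] / [2, 5] / [6];  Q = [1, 2] / [3, 4] / [5]
  Insert 3 (step 6): P = [1, 3] / [2, 4] / [5] / [6];  Q = [1, 2] / [3, 4] / [5] / [6]
Final shape: (2, 2, 1, 1).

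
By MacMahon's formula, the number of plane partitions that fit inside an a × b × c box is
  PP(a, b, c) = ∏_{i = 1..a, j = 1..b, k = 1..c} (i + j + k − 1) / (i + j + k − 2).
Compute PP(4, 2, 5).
PP(4, 2, 5) = 5292

Evaluate the triple product over i = 1..4, j = 1..2, k = 1..5. The factors are (2/1) · (3/2) · (4/3) · (5/4) · (6/5) · (3/2) · (4/3) · (5/4) · … (40 factors total). The numerators and denominators telescope so the product is an integer; carrying out the multiplication exactly gives PP(4, 2, 5) = 5292.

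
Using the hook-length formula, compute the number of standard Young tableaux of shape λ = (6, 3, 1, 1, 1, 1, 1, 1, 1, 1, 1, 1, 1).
# SYT of shape (6, 3, 1, 1, 1, 1, 1, 1, 1, 1, 1, 1, 1) = 671840

Hook-length formula: f^λ = n! / Π hook(c), product over all cells c of the Young diagram. For λ = (6, 3, 1, 1, 1, 1, 1, 1, 1, 1, 1, 1, 1), n = 20 boxes. Hook lengths by row (left-to-right, top-to-bottom): [18, 6, 5, 3, 2, 1]; [14, 2, 1]; [11]; [10]; [9]; [8]; [7]; [6]; [5]; [4]; [3]; [2]; [1]. Product of hooks = 3621252096000. So f^λ = 20! / 3621252096000 = 2432902008176640000 / 3621252096000 = 671840.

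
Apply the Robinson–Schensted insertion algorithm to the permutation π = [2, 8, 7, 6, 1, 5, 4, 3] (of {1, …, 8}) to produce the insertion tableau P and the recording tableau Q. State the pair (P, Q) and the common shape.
P = [1, 3] / [2, 4] / [5] / [6] / [7] / [8];  Q = [1, 2] / [3, 6] / [4] / [5] / [7] / [8];  common shape = (2, 2, 1, 1, 1, 1)

Row-insert the values π_1, π_2, … into P one at a time, bumping the leftmost entry strictly greater than the inserted value down to the next row. The recording tableau Q records, in position (i, j), the step at which that cell was added to P.
  Insert 2 (step 1): P = [2];  Q = [1]
  Insert 8 (step 2): P = [2, 8];  Q = [1, 2]
  Insert 7 (step 3): P = [2, 7] / [8];  Q = [1, 2] / [3]
  Insert 6 (step 4): P = [2, 6] / [7] / [8];  Q = [1, 2] / [3] / [4]
  Insert 1 (step 5): P = [1, 6] / [2] / [7] / [8];  Q = [1, 2] / [3] / [4] / [5]
  Insert 5 (step 6): P = [1, 5] / [2, 6] / [7] / [8];  Q = [1, 2] / [3, 6] / [4] / [5]
  Insert 4 (step 7): P = [1, 4] / [2, 5] / [6] / [7] / [8];  Q = [1, 2] / [3, 6] / [4] / [5] / [7]
  Insert 3 (step 8): P = [1, 3] / [2, 4] / [5] / [6] / [7] / [8];  Q = [1, 2] / [3, 6] / [4] / [5] / [7] / [8]
Final shape: (2, 2, 1, 1, 1, 1).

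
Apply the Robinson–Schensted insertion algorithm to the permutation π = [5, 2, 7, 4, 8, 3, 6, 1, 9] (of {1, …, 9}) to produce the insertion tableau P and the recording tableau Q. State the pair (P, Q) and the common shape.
P = [1, 3, 6, 9] / [2, 7, 8] / [4] / [5];  Q = [1, 3, 5, 9] / [2, 4, 7] / [6] / [8];  common shape = (4, 3, 1, 1)

Row-insert the values π_1, π_2, … into P one at a time, bumping the leftmost entry strictly greater than the inserted value down to the next row. The recording tableau Q records, in position (i, j), the step at which that cell was added to P.
  Insert 5 (step 1): P = [5];  Q = [1]
  Insert 2 (step 2): P = [2] / [5];  Q = [1] / [2]
  Insert 7 (step 3): P = [2, 7] / [5];  Q = [1, 3] / [2]
  Insert 4 (step 4): P = [2, 4] / [5, 7];  Q = [1, 3] / [2, 4]
  Insert 8 (step 5): P = [2, 4, 8] / [5, 7];  Q = [1, 3, 5] / [2, 4]
  Insert 3 (step 6): P = [2, 3, 8] / [4, 7] / [5];  Q = [1, 3, 5] / [2, 4] / [6]
  Insert 6 (step 7): P = [2, 3, 6] / [4, 7, 8] / [5];  Q = [1, 3, 5] / [2, 4, 7] / [6]
  Insert 1 (step 8): P = [1, 3, 6] / [2, 7, 8] / [4] / [5];  Q = [1, 3, 5] / [2, 4, 7] / [6] / [8]
  Insert 9 (step 9): P = [1, 3, 6, 9] / [2, 7, 8] / [4] / [5];  Q = [1, 3, 5, 9] / [2, 4, 7] / [6] / [8]
Final shape: (4, 3, 1, 1).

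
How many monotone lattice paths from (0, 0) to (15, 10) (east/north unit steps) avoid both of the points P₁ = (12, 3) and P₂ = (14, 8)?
Number of paths = 2283515

Inclusion–exclusion. Total paths: C(25, 15) = 3268760. Through P₁: C(15, 12)·C(10, 3) = 54600. Through P₂: C(22, 14)·C(3, 1) = 959310. Since P₁ is strictly southwest of P₂, a monotone path through both must visit P₁ then P₂; paths through both = C(15, 12)·C(7, 2)·C(3, 1) = 28665. Avoid both = 3268760 − 54600 − 959310 + 28665 = 2283515.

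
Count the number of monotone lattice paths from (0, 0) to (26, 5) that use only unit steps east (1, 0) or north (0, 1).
Number of paths = 169911

A monotone lattice path from (0, 0) to (26, 5) consists of 26 east steps and 5 north steps in some order, so it is determined by which 26 of the 31 steps are east. The count is C(31, 26) = 169911.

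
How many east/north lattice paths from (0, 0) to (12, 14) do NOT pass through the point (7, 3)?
Number of paths = 9133540

Total paths from (0, 0) to (12, 14): C(26, 12) = 9657700. Paths through (7, 3): (paths (0, 0) → (7, 3)) × (paths (7, 3) → (12, 14)) = C(10, 7) · C(16, 5) = 120 · 4368 = 524160. Avoidance count = 9657700 − 524160 = 9133540.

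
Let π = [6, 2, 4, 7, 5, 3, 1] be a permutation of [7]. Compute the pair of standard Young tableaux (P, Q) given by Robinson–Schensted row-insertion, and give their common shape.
P = [1, 3, 5] / [2, 7] / [4] / [6];  Q = [1, 3, 4] / [2, 5] / [6] / [7];  common shape = (3, 2, 1, 1)

Row-insert the values π_1, π_2, … into P one at a time, bumping the leftmost entry strictly greater than the inserted value down to the next row. The recording tableau Q records, in position (i, j), the step at which that cell was added to P.
  Insert 6 (step 1): P = [6];  Q = [1]
  Insert 2 (step 2): P = [2] / [6];  Q = [1] / [2]
  Insert 4 (step 3): P = [2, 4] / [6];  Q = [1, 3] / [2]
  Insert 7 (step 4): P = [2, 4, 7] / [6];  Q = [1, 3, 4] / [2]
  Insert 5 (step 5): P = [2, 4, 5] / [6, 7];  Q = [1, 3, 4] / [2, 5]
  Insert 3 (step 6): P = [2, 3, 5] / [4, 7] / [6];  Q = [1, 3, 4] / [2, 5] / [6]
  Insert 1 (step 7): P = [1, 3, 5] / [2, 7] / [4] / [6];  Q = [1, 3, 4] / [2, 5] / [6] / [7]
Final shape: (3, 2, 1, 1).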